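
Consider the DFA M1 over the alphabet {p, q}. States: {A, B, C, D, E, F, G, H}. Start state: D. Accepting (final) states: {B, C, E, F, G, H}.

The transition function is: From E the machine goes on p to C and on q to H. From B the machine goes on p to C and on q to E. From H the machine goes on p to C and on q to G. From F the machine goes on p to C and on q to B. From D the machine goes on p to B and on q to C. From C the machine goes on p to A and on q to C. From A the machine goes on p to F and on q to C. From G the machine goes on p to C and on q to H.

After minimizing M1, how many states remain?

All states are reachable from the start state.
Initial partition by acceptance: {B,C,E,F,G,H} | {A,D}.
Refine {B,C,E,F,G,H} on symbol p: members go to different blocks, giving {B,E,F,G,H} and {C}.
The partition is now stable with 3 blocks: {B,E,F,G,H} | {A,D} | {C}.

3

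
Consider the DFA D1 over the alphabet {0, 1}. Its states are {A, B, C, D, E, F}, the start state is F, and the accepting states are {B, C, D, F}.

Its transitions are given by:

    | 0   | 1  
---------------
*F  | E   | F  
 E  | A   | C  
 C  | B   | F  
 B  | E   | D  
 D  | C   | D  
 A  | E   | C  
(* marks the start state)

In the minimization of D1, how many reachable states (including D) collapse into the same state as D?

Initial partition by acceptance: {B,C,D,F} | {A,E}.
On input 0, block {B,C,D,F} splits into {B,F} and {C,D}.
On input 1, block {B,F} splits into {B} and {F}.
Refine {C,D} on symbol 0: members go to different blocks, giving {C} and {D}.
Stable partition: {B} | {A,E} | {C} | {F} | {D} — 5 equivalence classes.
State D belongs to the block {D}, which has 1 states.

1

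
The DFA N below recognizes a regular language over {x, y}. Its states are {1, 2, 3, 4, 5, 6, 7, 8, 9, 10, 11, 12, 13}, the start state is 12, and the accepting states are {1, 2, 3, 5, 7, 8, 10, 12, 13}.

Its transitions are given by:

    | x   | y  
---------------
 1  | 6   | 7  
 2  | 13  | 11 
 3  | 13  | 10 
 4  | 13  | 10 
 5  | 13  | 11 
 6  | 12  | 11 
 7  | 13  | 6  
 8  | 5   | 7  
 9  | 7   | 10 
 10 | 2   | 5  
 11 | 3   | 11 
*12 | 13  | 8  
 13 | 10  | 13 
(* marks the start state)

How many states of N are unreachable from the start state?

3

BFS from 12 reaches {2, 3, 5, 6, 7, 8, 10, 11, 12, 13}; the 3 state(s) 1, 4, 9 are never visited.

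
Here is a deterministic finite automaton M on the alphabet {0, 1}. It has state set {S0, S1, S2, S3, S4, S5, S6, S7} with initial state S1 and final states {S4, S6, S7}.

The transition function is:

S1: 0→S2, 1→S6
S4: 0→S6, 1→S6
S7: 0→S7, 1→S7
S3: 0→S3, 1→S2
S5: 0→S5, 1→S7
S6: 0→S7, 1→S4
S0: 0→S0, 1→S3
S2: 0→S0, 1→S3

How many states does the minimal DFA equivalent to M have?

3

First remove the unreachable states {S5}; 7 states remain.
Initial partition by acceptance: {S4,S6,S7} | {S0,S1,S2,S3}.
Split {S0,S1,S2,S3} by δ(·,1) → {S0,S2,S3} and {S1}.
No further refinement is possible. Final partition (3 blocks): {S4,S6,S7} | {S0,S2,S3} | {S1}.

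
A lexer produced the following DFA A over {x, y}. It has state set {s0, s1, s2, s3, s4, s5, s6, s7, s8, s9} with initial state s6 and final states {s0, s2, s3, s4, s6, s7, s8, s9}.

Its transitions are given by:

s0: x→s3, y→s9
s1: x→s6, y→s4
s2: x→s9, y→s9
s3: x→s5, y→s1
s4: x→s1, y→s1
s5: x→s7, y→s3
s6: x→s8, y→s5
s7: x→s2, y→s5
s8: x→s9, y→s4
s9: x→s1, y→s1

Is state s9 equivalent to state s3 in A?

Yes

Reachable states from the start: {s1,s2,s3,s4,s5,s6,s7,s8,s9}. Unreachable: {s0} — drop them.
Start with accepting vs non-accepting: {s2,s3,s4,s6,s7,s8,s9} | {s1,s5}.
On input x, block {s2,s3,s4,s6,s7,s8,s9} splits into {s2,s6,s7,s8} and {s3,s4,s9}.
On input x, block {s2,s6,s7,s8} splits into {s2,s8} and {s6,s7}.
The partition is now stable with 4 blocks: {s2,s8} | {s1,s5} | {s3,s4,s9} | {s6,s7}.
s9 and s3 lie in the same block of the stable partition, so they are equivalent — no string distinguishes them.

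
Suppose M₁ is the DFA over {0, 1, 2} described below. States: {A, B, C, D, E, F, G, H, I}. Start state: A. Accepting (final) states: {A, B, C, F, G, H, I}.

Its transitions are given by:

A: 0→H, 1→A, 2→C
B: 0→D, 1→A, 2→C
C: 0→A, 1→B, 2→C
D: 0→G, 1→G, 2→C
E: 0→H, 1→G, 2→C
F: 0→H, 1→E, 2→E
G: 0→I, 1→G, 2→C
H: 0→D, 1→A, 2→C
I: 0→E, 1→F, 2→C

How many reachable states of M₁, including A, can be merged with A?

1

P0 = {A,B,C,F,G,H,I} | {D,E}.
Refine {A,B,C,F,G,H,I} on symbol 0: members go to different blocks, giving {A,C,F,G} and {B,H,I}.
Split {A,C,F,G} by δ(·,0) → {A,F,G} and {C}.
Split {A,F,G} by δ(·,1) → {A,G} and {F}.
Split {D,E} by δ(·,0) → {D} and {E}.
On input 0, block {B,H,I} splits into {B,H} and {I}.
Refine {A,G} on symbol 0: members go to different blocks, giving {A} and {G}.
No further refinement is possible. Final partition (8 blocks): {A} | {D} | {B,H} | {C} | {F} | {E} | {I} | {G}.
State A belongs to the block {A}, which has 1 states.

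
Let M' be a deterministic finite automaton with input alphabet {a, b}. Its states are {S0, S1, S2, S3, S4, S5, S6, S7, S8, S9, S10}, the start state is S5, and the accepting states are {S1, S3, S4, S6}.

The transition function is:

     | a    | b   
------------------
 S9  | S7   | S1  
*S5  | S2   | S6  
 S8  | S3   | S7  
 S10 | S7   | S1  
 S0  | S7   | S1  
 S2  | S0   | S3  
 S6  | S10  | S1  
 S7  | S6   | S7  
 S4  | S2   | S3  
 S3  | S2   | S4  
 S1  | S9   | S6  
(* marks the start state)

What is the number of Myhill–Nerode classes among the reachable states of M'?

States {S8} cannot be reached from the start state, so discard them.
Initial partition by acceptance: {S1,S3,S4,S6} | {S0,S2,S5,S7,S9,S10}.
Refine {S0,S2,S5,S7,S9,S10} on symbol a: members go to different blocks, giving {S0,S2,S5,S9,S10} and {S7}.
Split {S0,S2,S5,S9,S10} by δ(·,a) → {S0,S9,S10} and {S2,S5}.
Split {S1,S3,S4,S6} by δ(·,a) → {S1,S6} and {S3,S4}.
Split {S2,S5} by δ(·,a) → {S2} and {S5}.
The partition is now stable with 6 blocks: {S1,S6} | {S0,S9,S10} | {S7} | {S2} | {S3,S4} | {S5}.

6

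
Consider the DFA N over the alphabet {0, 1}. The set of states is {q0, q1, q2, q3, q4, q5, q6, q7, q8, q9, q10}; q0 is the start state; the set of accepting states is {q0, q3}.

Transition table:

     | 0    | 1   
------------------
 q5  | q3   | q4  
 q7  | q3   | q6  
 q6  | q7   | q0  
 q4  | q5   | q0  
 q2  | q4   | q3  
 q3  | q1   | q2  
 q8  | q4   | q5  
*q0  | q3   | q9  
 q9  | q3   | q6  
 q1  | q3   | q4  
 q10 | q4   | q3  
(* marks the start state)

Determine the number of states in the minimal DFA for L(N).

Reachable states from the start: {q0,q1,q2,q3,q4,q5,q6,q7,q9}. Unreachable: {q8,q10} — drop them.
Initial partition by acceptance: {q0,q3} | {q1,q2,q4,q5,q6,q7,q9}.
Refine {q0,q3} on symbol 0: members go to different blocks, giving {q0} and {q3}.
Split {q1,q2,q4,q5,q6,q7,q9} by δ(·,0) → {q1,q5,q7,q9} and {q2,q4,q6}.
On input 0, block {q2,q4,q6} splits into {q4,q6} and {q2}.
No further refinement is possible. Final partition (5 blocks): {q0} | {q1,q5,q7,q9} | {q3} | {q4,q6} | {q2}.

5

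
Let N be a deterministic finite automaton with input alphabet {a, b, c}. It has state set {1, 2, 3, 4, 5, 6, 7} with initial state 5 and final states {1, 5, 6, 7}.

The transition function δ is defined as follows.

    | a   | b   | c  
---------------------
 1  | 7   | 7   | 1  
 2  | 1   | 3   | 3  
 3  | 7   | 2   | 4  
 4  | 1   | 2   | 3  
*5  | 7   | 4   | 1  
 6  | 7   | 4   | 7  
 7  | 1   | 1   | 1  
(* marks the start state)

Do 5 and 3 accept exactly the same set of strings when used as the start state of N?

States {6} cannot be reached from the start state, so discard them.
Start with accepting vs non-accepting: {1,5,7} | {2,3,4}.
Split {1,5,7} by δ(·,b) → {1,7} and {5}.
The partition is now stable with 3 blocks: {1,7} | {2,3,4} | {5}.
5 and 3 end up in different blocks, so they are distinguishable. For instance, the string 'ε' is accepted from only 5.

No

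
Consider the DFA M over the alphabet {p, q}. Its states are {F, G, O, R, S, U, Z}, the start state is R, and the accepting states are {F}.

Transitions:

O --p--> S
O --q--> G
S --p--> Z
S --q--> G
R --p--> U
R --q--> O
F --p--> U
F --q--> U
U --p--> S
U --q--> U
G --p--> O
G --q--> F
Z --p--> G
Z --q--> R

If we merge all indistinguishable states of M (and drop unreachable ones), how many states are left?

Every state is reachable, so we keep all 7.
P0 = {F} | {G,O,R,S,U,Z}.
On input q, block {G,O,R,S,U,Z} splits into {O,R,S,U,Z} and {G}.
Split {O,R,S,U,Z} by δ(·,p) → {O,R,S,U} and {Z}.
Refine {O,R,S,U} on symbol p: members go to different blocks, giving {O,R,U} and {S}.
Refine {O,R,U} on symbol p: members go to different blocks, giving {O,U} and {R}.
Refine {O,U} on symbol q: members go to different blocks, giving {U} and {O}.
The partition is now stable with 7 blocks: {F} | {U} | {G} | {Z} | {S} | {R} | {O}.

7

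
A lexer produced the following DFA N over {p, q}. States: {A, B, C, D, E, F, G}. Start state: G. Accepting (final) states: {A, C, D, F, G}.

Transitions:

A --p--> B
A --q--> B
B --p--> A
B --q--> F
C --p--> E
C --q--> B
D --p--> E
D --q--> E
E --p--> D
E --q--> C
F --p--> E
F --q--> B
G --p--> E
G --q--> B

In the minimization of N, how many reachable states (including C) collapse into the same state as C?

All states are reachable from the start state.
Start with accepting vs non-accepting: {A,C,D,F,G} | {B,E}.
Stable partition: {A,C,D,F,G} | {B,E} — 2 equivalence classes.
The equivalence class containing C is {A,C,D,F,G}, of size 5.

5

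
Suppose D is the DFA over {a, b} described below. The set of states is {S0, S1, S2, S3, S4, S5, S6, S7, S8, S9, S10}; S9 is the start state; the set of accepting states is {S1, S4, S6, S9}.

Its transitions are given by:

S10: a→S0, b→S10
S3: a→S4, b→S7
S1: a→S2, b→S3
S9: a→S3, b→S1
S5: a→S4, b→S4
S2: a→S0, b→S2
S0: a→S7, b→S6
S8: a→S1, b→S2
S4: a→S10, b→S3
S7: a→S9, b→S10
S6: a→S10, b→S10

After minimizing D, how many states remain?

Reachable states from the start: {S0,S1,S2,S3,S4,S6,S7,S9,S10}. Unreachable: {S5,S8} — drop them.
Initial partition by acceptance: {S1,S4,S6,S9} | {S0,S2,S3,S7,S10}.
Split {S1,S4,S6,S9} by δ(·,b) → {S1,S4,S6} and {S9}.
On input a, block {S0,S2,S3,S7,S10} splits into {S0,S2,S10} and {S3} and {S7}.
Refine {S1,S4,S6} on symbol b: members go to different blocks, giving {S1,S4} and {S6}.
On input a, block {S0,S2,S10} splits into {S2,S10} and {S0}.
Stable partition: {S1,S4} | {S2,S10} | {S9} | {S3} | {S7} | {S6} | {S0} — 7 equivalence classes.

7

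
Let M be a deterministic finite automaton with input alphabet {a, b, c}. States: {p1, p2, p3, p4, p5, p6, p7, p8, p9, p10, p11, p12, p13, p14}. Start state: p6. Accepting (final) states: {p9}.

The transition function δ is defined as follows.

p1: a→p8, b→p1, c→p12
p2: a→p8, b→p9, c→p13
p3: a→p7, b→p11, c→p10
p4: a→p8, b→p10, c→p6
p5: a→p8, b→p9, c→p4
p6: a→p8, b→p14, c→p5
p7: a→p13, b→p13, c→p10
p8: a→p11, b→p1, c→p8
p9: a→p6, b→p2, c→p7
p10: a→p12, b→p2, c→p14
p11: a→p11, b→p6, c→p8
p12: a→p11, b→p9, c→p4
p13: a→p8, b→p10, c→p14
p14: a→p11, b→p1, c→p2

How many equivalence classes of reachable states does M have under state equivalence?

7

States {p3} cannot be reached from the start state, so discard them.
Initial partition by acceptance: {p9} | {p1,p2,p4,p5,p6,p7,p8,p10,p11,p12,p13,p14}.
Refine {p1,p2,p4,p5,p6,p7,p8,p10,p11,p12,p13,p14} on symbol b: members go to different blocks, giving {p1,p4,p6,p7,p8,p10,p11,p13,p14} and {p2,p5,p12}.
Split {p1,p4,p6,p7,p8,p10,p11,p13,p14} by δ(·,a) → {p1,p4,p6,p7,p8,p11,p13,p14} and {p10}.
Split {p1,p4,p6,p7,p8,p11,p13,p14} by δ(·,b) → {p1,p6,p7,p8,p11,p14} and {p4,p13}.
Refine {p1,p6,p7,p8,p11,p14} on symbol a: members go to different blocks, giving {p1,p6,p8,p11,p14} and {p7}.
On input c, block {p1,p6,p8,p11,p14} splits into {p1,p6,p14} and {p8,p11}.
The partition is now stable with 7 blocks: {p9} | {p1,p6,p14} | {p2,p5,p12} | {p10} | {p4,p13} | {p7} | {p8,p11}.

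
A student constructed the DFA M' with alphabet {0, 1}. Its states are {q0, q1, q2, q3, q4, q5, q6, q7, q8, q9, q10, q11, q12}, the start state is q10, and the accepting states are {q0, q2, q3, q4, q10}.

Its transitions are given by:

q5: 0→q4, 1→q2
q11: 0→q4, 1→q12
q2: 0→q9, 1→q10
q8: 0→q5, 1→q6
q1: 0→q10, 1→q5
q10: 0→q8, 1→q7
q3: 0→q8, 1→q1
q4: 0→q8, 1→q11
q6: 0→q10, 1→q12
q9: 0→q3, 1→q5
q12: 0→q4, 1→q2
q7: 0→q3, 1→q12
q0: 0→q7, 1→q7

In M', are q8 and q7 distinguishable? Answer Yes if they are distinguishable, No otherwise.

Reachable states from the start: {q1,q2,q3,q4,q5,q6,q7,q8,q9,q10,q11,q12}. Unreachable: {q0} — drop them.
Initial partition by acceptance: {q2,q3,q4,q10} | {q1,q5,q6,q7,q8,q9,q11,q12}.
Refine {q2,q3,q4,q10} on symbol 1: members go to different blocks, giving {q3,q4,q10} and {q2}.
Split {q1,q5,q6,q7,q8,q9,q11,q12} by δ(·,0) → {q1,q5,q6,q7,q9,q11,q12} and {q8}.
Split {q1,q5,q6,q7,q9,q11,q12} by δ(·,1) → {q1,q6,q7,q9,q11} and {q5,q12}.
No further refinement is possible. Final partition (5 blocks): {q3,q4,q10} | {q1,q6,q7,q9,q11} | {q2} | {q8} | {q5,q12}.
q8 and q7 end up in different blocks, so they are distinguishable. For instance, the string '0' is accepted from only q7.

Yes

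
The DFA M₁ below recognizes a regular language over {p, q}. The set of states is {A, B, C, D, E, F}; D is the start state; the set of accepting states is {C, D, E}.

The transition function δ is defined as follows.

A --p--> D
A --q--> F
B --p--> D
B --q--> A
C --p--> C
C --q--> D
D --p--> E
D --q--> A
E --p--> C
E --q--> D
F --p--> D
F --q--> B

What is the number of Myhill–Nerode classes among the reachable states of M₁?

3

Initial partition by acceptance: {C,D,E} | {A,B,F}.
Split {C,D,E} by δ(·,q) → {C,E} and {D}.
No further refinement is possible. Final partition (3 blocks): {C,E} | {A,B,F} | {D}.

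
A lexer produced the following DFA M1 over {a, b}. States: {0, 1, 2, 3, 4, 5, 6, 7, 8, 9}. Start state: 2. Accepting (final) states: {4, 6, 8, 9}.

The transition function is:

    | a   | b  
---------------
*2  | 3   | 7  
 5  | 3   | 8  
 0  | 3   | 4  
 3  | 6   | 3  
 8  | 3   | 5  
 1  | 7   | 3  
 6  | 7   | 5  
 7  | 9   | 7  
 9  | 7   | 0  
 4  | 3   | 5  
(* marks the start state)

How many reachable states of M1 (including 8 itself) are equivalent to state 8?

4

States {1} cannot be reached from the start state, so discard them.
Start with accepting vs non-accepting: {4,6,8,9} | {0,2,3,5,7}.
Refine {0,2,3,5,7} on symbol a: members go to different blocks, giving {0,2,5} and {3,7}.
Refine {0,2,5} on symbol b: members go to different blocks, giving {0,5} and {2}.
The partition is now stable with 4 blocks: {4,6,8,9} | {0,5} | {3,7} | {2}.
The equivalence class containing 8 is {4,6,8,9}, of size 4.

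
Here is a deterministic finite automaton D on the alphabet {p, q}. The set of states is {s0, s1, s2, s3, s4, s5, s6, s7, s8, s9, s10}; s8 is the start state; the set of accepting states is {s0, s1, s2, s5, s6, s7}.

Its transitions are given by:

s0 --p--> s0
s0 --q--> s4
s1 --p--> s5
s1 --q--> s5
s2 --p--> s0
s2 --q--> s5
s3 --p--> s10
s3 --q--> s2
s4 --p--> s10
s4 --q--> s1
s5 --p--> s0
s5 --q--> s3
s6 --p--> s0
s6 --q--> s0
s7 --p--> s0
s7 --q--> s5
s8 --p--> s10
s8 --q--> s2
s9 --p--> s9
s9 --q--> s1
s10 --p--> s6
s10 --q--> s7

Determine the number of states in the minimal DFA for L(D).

4

Reachable states from the start: {s0,s1,s2,s3,s4,s5,s6,s7,s8,s10}. Unreachable: {s9} — drop them.
Start with accepting vs non-accepting: {s0,s1,s2,s5,s6,s7} | {s3,s4,s8,s10}.
Split {s0,s1,s2,s5,s6,s7} by δ(·,q) → {s1,s2,s6,s7} and {s0,s5}.
On input p, block {s3,s4,s8,s10} splits into {s3,s4,s8} and {s10}.
The partition is now stable with 4 blocks: {s1,s2,s6,s7} | {s3,s4,s8} | {s0,s5} | {s10}.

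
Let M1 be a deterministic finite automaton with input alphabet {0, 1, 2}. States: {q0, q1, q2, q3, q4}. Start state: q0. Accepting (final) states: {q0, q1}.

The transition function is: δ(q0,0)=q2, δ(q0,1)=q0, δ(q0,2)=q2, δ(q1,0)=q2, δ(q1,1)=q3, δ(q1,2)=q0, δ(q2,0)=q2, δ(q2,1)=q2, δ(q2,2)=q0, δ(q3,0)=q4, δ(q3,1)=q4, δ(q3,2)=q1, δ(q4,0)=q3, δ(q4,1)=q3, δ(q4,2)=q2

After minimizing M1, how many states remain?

2

States {q1,q3,q4} cannot be reached from the start state, so discard them.
P0 = {q0} | {q2}.
Stable partition: {q0} | {q2} — 2 equivalence classes.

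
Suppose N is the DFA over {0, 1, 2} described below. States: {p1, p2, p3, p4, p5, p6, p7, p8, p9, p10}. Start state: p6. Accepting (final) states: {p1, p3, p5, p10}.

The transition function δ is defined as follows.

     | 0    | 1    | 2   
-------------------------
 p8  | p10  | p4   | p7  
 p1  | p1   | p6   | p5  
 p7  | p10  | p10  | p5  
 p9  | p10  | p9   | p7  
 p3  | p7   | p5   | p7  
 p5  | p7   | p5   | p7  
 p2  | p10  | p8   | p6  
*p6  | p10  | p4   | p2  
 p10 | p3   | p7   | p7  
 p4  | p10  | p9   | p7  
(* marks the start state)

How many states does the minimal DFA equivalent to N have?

5

States {p1} cannot be reached from the start state, so discard them.
P0 = {p3,p5,p10} | {p2,p4,p6,p7,p8,p9}.
On input 0, block {p3,p5,p10} splits into {p3,p5} and {p10}.
On input 1, block {p2,p4,p6,p7,p8,p9} splits into {p2,p4,p6,p8,p9} and {p7}.
On input 2, block {p2,p4,p6,p8,p9} splits into {p4,p8,p9} and {p2,p6}.
No further refinement is possible. Final partition (5 blocks): {p3,p5} | {p4,p8,p9} | {p10} | {p7} | {p2,p6}.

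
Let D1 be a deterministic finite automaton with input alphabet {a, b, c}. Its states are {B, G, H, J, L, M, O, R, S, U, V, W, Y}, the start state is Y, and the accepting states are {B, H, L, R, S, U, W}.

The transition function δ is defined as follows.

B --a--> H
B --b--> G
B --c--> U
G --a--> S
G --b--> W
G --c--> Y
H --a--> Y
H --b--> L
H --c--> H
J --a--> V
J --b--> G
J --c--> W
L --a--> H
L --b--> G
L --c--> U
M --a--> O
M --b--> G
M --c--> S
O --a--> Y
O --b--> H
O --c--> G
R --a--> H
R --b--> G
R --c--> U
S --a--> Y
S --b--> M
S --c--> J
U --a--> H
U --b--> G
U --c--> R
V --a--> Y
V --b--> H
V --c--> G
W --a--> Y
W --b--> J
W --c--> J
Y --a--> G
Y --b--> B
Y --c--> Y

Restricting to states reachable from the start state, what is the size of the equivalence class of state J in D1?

Every state is reachable, so we keep all 13.
P0 = {B,H,L,R,S,U,W} | {G,J,M,O,V,Y}.
On input a, block {B,H,L,R,S,U,W} splits into {B,L,R,U} and {H,S,W}.
Refine {G,J,M,O,V,Y} on symbol a: members go to different blocks, giving {J,M,O,V,Y} and {G}.
On input a, block {J,M,O,V,Y} splits into {J,M,O,V} and {Y}.
Split {J,M,O,V} by δ(·,a) → {O,V} and {J,M}.
Refine {H,S,W} on symbol b: members go to different blocks, giving {S,W} and {H}.
The partition is now stable with 7 blocks: {B,L,R,U} | {O,V} | {S,W} | {G} | {Y} | {J,M} | {H}.
State J belongs to the block {J,M}, which has 2 states.

2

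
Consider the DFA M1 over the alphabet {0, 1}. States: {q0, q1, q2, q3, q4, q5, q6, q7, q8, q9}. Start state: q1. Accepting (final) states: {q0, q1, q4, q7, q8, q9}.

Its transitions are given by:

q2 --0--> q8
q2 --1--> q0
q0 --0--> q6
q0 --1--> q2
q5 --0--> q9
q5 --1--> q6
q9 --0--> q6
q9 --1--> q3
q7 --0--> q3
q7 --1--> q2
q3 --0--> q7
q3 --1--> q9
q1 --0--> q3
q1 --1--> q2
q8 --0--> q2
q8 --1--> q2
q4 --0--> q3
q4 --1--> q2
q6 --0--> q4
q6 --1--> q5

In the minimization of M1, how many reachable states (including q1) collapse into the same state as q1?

4

Every state is reachable, so we keep all 10.
Initial partition by acceptance: {q0,q1,q4,q7,q8,q9} | {q2,q3,q5,q6}.
Refine {q2,q3,q5,q6} on symbol 1: members go to different blocks, giving {q2,q3} and {q5,q6}.
On input 0, block {q0,q1,q4,q7,q8,q9} splits into {q1,q4,q7,q8} and {q0,q9}.
Split {q5,q6} by δ(·,0) → {q5} and {q6}.
The partition is now stable with 5 blocks: {q1,q4,q7,q8} | {q2,q3} | {q5} | {q0,q9} | {q6}.
State q1 belongs to the block {q1,q4,q7,q8}, which has 4 states.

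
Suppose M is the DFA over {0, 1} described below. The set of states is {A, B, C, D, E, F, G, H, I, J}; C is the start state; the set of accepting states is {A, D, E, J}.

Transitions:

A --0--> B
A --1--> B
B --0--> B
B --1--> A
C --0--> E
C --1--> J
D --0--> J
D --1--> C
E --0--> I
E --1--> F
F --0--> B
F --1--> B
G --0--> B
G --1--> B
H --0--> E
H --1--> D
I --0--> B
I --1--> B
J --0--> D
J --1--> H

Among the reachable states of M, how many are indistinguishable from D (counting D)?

2

First remove the unreachable states {G}; 9 states remain.
P0 = {A,D,E,J} | {B,C,F,H,I}.
Split {A,D,E,J} by δ(·,0) → {A,E} and {D,J}.
Refine {B,C,F,H,I} on symbol 0: members go to different blocks, giving {B,F,I} and {C,H}.
On input 1, block {B,F,I} splits into {F,I} and {B}.
On input 0, block {A,E} splits into {A} and {E}.
Stable partition: {A} | {F,I} | {D,J} | {C,H} | {B} | {E} — 6 equivalence classes.
The equivalence class containing D is {D,J}, of size 2.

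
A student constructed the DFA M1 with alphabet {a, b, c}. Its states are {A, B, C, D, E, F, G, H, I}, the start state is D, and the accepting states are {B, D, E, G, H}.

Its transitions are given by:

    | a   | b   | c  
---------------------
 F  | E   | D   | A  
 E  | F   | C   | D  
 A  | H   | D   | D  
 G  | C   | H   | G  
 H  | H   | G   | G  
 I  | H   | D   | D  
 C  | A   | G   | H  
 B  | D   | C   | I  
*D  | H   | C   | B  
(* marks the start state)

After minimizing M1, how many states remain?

6

States {E,F} cannot be reached from the start state, so discard them.
P0 = {B,D,G,H} | {A,C,I}.
Refine {B,D,G,H} on symbol a: members go to different blocks, giving {B,D,H} and {G}.
On input b, block {B,D,H} splits into {B,D} and {H}.
Refine {B,D} on symbol a: members go to different blocks, giving {B} and {D}.
Split {A,C,I} by δ(·,a) → {A,I} and {C}.
The partition is now stable with 6 blocks: {B} | {A,I} | {G} | {H} | {D} | {C}.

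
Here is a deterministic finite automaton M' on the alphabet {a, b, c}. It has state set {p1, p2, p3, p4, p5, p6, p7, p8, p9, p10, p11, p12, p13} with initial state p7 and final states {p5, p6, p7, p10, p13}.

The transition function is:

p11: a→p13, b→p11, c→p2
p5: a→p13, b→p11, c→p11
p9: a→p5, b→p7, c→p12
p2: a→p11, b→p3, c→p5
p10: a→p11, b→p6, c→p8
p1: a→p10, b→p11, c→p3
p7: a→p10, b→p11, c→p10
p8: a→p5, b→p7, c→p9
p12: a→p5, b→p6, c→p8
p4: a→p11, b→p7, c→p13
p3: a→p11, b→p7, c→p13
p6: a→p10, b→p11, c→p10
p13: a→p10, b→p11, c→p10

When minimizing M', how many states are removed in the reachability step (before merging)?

2

BFS from p7 reaches {p2, p3, p5, p6, p7, p8, p9, p10, p11, p12, p13}; the 2 state(s) p1, p4 are never visited.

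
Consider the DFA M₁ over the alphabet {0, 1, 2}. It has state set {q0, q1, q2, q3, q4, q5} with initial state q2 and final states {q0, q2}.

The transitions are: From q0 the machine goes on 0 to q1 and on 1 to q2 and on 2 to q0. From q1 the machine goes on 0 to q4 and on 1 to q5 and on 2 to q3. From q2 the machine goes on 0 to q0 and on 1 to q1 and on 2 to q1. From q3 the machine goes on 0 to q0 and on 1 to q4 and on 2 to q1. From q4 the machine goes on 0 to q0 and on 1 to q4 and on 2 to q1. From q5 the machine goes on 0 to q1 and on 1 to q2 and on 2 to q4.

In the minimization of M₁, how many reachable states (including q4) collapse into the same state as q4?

Every state is reachable, so we keep all 6.
Start with accepting vs non-accepting: {q0,q2} | {q1,q3,q4,q5}.
Split {q0,q2} by δ(·,0) → {q0} and {q2}.
Refine {q1,q3,q4,q5} on symbol 0: members go to different blocks, giving {q1,q5} and {q3,q4}.
Refine {q1,q5} on symbol 0: members go to different blocks, giving {q1} and {q5}.
The partition is now stable with 5 blocks: {q0} | {q1} | {q2} | {q3,q4} | {q5}.
The equivalence class containing q4 is {q3,q4}, of size 2.

2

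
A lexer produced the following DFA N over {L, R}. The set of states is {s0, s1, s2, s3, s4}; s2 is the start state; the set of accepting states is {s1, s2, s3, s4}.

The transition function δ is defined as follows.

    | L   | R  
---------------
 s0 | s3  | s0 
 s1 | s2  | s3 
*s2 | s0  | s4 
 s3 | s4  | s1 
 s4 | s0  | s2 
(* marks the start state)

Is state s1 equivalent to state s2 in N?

No

All states are reachable from the start state.
Initial partition by acceptance: {s1,s2,s3,s4} | {s0}.
Split {s1,s2,s3,s4} by δ(·,L) → {s1,s3} and {s2,s4}.
No further refinement is possible. Final partition (3 blocks): {s1,s3} | {s0} | {s2,s4}.
s1 and s2 end up in different blocks, so they are distinguishable. For instance, the string 'L' is accepted from only s1.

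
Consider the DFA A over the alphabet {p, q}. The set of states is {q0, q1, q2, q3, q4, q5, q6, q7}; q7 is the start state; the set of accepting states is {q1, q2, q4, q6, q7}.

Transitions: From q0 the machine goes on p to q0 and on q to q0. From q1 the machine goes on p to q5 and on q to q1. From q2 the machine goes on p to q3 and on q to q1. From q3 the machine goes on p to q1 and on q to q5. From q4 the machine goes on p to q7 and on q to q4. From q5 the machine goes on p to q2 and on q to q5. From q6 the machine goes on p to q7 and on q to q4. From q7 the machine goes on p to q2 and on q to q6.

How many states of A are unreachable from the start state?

No path from q7 leads to q0; the other 7 states are all reachable.

1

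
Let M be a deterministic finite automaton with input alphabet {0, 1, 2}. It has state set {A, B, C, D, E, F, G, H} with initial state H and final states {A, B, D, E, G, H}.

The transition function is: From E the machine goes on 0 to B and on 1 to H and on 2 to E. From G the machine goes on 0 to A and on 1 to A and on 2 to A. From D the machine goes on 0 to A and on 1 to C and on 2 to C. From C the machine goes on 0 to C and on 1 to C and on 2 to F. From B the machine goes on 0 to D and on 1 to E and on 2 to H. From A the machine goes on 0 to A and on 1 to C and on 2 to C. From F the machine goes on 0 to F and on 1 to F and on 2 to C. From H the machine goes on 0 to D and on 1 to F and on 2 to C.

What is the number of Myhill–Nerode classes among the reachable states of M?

2

First remove the unreachable states {B,E,G}; 5 states remain.
Initial partition by acceptance: {A,D,H} | {C,F}.
Stable partition: {A,D,H} | {C,F} — 2 equivalence classes.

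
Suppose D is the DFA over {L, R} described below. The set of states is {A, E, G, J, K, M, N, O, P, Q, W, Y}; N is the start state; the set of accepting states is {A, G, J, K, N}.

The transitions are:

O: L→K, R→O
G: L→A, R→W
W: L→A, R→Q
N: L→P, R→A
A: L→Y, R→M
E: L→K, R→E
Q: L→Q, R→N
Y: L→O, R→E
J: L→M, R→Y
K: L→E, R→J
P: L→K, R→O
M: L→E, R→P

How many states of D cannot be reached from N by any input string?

3

Starting at N and following transitions, the reachable set is {A, E, J, K, M, N, O, P, Y}. That leaves G, Q, W unreachable — 3 in total.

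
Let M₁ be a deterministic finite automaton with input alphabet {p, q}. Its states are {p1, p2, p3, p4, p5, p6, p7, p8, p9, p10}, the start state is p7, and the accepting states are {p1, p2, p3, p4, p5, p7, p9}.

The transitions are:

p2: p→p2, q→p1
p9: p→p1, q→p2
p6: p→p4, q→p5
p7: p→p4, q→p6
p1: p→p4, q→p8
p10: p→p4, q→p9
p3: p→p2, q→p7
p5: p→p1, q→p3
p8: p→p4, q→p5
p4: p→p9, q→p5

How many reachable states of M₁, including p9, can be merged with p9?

First remove the unreachable states {p10}; 9 states remain.
Start with accepting vs non-accepting: {p1,p2,p3,p4,p5,p7,p9} | {p6,p8}.
Split {p1,p2,p3,p4,p5,p7,p9} by δ(·,q) → {p2,p3,p4,p5,p9} and {p1,p7}.
Refine {p2,p3,p4,p5,p9} on symbol p: members go to different blocks, giving {p2,p3,p4} and {p5,p9}.
On input p, block {p2,p3,p4} splits into {p2,p3} and {p4}.
Stable partition: {p2,p3} | {p6,p8} | {p1,p7} | {p5,p9} | {p4} — 5 equivalence classes.
State p9 belongs to the block {p5,p9}, which has 2 states.

2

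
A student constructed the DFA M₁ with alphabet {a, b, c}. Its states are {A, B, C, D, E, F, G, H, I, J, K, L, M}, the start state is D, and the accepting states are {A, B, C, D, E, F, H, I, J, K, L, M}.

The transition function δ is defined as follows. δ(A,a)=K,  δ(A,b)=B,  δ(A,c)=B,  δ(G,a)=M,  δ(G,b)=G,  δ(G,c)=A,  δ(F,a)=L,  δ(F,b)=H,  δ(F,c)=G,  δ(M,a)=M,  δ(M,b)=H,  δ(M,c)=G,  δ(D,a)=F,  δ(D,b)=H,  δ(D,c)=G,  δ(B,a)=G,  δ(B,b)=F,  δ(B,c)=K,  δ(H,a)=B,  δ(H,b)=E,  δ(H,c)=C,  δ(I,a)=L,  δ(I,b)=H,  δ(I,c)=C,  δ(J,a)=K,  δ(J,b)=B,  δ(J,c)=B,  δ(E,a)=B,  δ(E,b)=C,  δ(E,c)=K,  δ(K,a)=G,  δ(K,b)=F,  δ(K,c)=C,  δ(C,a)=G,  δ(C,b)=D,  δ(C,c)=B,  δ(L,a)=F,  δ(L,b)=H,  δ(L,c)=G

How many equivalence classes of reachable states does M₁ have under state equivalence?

Reachable states from the start: {A,B,C,D,E,F,G,H,K,L,M}. Unreachable: {I,J} — drop them.
Initial partition by acceptance: {A,B,C,D,E,F,H,K,L,M} | {G}.
On input a, block {A,B,C,D,E,F,H,K,L,M} splits into {A,D,E,F,H,L,M} and {B,C,K}.
Split {A,D,E,F,H,L,M} by δ(·,a) → {D,F,L,M} and {A,E,H}.
Split {A,E,H} by δ(·,b) → {A,E} and {H}.
Stable partition: {D,F,L,M} | {G} | {B,C,K} | {A,E} | {H} — 5 equivalence classes.

5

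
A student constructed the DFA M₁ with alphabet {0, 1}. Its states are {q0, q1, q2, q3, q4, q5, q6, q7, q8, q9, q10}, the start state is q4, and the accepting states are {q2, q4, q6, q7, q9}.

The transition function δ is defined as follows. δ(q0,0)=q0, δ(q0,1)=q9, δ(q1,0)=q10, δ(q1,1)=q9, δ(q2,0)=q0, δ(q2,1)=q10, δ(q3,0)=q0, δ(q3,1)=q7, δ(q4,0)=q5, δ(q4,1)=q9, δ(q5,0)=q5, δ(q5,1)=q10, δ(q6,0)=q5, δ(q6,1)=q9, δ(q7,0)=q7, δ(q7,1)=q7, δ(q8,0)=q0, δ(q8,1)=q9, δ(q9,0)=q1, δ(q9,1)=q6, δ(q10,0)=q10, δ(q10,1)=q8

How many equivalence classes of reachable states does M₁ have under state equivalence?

6

States {q2,q3,q7} cannot be reached from the start state, so discard them.
Start with accepting vs non-accepting: {q4,q6,q9} | {q0,q1,q5,q8,q10}.
Split {q0,q1,q5,q8,q10} by δ(·,1) → {q0,q1,q8} and {q5,q10}.
On input 0, block {q4,q6,q9} splits into {q4,q6} and {q9}.
On input 0, block {q0,q1,q8} splits into {q0,q8} and {q1}.
Refine {q5,q10} on symbol 1: members go to different blocks, giving {q5} and {q10}.
Stable partition: {q4,q6} | {q0,q8} | {q5} | {q9} | {q1} | {q10} — 6 equivalence classes.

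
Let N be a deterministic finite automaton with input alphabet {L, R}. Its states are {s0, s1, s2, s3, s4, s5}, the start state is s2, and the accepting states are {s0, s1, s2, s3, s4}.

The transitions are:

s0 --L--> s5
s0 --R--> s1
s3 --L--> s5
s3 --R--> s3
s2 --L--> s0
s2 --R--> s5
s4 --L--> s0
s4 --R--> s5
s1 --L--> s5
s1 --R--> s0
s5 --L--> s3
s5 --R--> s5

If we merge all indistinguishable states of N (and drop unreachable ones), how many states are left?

Reachable states from the start: {s0,s1,s2,s3,s5}. Unreachable: {s4} — drop them.
Start with accepting vs non-accepting: {s0,s1,s2,s3} | {s5}.
On input L, block {s0,s1,s2,s3} splits into {s0,s1,s3} and {s2}.
Stable partition: {s0,s1,s3} | {s5} | {s2} — 3 equivalence classes.

3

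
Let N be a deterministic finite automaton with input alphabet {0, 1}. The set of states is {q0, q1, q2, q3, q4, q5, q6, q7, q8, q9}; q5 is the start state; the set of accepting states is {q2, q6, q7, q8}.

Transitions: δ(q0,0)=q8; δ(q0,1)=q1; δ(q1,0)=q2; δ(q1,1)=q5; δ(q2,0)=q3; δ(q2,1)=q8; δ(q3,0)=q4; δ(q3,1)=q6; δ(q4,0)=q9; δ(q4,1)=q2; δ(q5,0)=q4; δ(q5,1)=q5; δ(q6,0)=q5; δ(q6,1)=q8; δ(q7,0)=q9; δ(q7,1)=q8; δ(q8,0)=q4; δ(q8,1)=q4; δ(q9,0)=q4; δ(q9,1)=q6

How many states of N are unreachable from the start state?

3

BFS from q5 reaches {q2, q3, q4, q5, q6, q8, q9}; the 3 state(s) q0, q1, q7 are never visited.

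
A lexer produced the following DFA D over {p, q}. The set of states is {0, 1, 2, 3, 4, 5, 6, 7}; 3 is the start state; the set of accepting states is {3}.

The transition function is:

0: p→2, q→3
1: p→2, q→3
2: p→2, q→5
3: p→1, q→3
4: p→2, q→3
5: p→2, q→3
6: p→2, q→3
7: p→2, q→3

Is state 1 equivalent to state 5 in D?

Reachable states from the start: {1,2,3,5}. Unreachable: {0,4,6,7} — drop them.
P0 = {3} | {1,2,5}.
Split {1,2,5} by δ(·,q) → {1,5} and {2}.
Stable partition: {3} | {1,5} | {2} — 3 equivalence classes.
1 and 5 lie in the same block of the stable partition, so they are equivalent — no string distinguishes them.

Yes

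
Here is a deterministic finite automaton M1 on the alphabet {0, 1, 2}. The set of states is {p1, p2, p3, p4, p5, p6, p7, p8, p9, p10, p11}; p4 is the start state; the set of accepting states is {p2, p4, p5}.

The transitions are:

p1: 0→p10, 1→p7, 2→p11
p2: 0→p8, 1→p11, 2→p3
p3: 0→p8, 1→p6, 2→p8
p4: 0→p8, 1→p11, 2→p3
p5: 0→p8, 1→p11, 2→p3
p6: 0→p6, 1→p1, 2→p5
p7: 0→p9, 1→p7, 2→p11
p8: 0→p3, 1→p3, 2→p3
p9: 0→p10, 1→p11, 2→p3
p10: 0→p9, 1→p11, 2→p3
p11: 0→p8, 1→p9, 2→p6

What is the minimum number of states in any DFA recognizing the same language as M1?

7

States {p2} cannot be reached from the start state, so discard them.
Initial partition by acceptance: {p4,p5} | {p1,p3,p6,p7,p8,p9,p10,p11}.
On input 2, block {p1,p3,p6,p7,p8,p9,p10,p11} splits into {p1,p3,p7,p8,p9,p10,p11} and {p6}.
Split {p1,p3,p7,p8,p9,p10,p11} by δ(·,1) → {p1,p7,p8,p9,p10,p11} and {p3}.
On input 0, block {p1,p7,p8,p9,p10,p11} splits into {p1,p7,p9,p10,p11} and {p8}.
Refine {p1,p7,p9,p10,p11} on symbol 0: members go to different blocks, giving {p1,p7,p9,p10} and {p11}.
Refine {p1,p7,p9,p10} on symbol 1: members go to different blocks, giving {p1,p7} and {p9,p10}.
No further refinement is possible. Final partition (7 blocks): {p4,p5} | {p1,p7} | {p6} | {p3} | {p8} | {p11} | {p9,p10}.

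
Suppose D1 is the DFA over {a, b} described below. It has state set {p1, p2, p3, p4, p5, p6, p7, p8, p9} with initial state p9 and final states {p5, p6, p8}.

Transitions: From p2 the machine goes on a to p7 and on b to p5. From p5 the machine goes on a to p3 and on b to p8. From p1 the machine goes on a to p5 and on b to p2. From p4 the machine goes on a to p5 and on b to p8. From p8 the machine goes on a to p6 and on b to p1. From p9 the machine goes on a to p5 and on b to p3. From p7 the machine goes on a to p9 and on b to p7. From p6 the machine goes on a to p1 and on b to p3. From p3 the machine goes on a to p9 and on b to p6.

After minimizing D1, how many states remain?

8

Reachable states from the start: {p1,p2,p3,p5,p6,p7,p8,p9}. Unreachable: {p4} — drop them.
Start with accepting vs non-accepting: {p5,p6,p8} | {p1,p2,p3,p7,p9}.
Refine {p5,p6,p8} on symbol a: members go to different blocks, giving {p5,p6} and {p8}.
Split {p5,p6} by δ(·,b) → {p5} and {p6}.
Split {p1,p2,p3,p7,p9} by δ(·,a) → {p2,p3,p7} and {p1,p9}.
On input a, block {p2,p3,p7} splits into {p3,p7} and {p2}.
On input b, block {p3,p7} splits into {p3} and {p7}.
Refine {p1,p9} on symbol b: members go to different blocks, giving {p1} and {p9}.
Stable partition: {p5} | {p3} | {p8} | {p6} | {p1} | {p2} | {p7} | {p9} — 8 equivalence classes.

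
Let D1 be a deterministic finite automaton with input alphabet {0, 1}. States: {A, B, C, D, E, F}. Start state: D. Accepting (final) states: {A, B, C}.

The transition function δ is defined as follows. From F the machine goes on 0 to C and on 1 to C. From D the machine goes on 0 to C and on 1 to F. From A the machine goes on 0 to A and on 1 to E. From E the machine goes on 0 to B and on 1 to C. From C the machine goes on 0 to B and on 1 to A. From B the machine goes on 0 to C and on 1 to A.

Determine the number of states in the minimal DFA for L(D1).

4

P0 = {A,B,C} | {D,E,F}.
Refine {A,B,C} on symbol 1: members go to different blocks, giving {B,C} and {A}.
Refine {D,E,F} on symbol 1: members go to different blocks, giving {E,F} and {D}.
Stable partition: {B,C} | {E,F} | {A} | {D} — 4 equivalence classes.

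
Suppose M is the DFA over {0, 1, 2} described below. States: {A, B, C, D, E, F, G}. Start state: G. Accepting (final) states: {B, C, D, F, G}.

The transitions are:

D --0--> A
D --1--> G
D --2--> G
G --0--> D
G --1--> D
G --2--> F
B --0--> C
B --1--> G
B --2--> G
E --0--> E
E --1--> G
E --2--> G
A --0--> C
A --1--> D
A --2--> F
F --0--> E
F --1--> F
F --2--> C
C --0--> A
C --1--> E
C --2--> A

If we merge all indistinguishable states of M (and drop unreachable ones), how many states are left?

6

States {B} cannot be reached from the start state, so discard them.
Start with accepting vs non-accepting: {C,D,F,G} | {A,E}.
Refine {C,D,F,G} on symbol 0: members go to different blocks, giving {C,D,F} and {G}.
Split {C,D,F} by δ(·,1) → {C} and {D} and {F}.
Split {A,E} by δ(·,0) → {A} and {E}.
No further refinement is possible. Final partition (6 blocks): {C} | {A} | {G} | {D} | {F} | {E}.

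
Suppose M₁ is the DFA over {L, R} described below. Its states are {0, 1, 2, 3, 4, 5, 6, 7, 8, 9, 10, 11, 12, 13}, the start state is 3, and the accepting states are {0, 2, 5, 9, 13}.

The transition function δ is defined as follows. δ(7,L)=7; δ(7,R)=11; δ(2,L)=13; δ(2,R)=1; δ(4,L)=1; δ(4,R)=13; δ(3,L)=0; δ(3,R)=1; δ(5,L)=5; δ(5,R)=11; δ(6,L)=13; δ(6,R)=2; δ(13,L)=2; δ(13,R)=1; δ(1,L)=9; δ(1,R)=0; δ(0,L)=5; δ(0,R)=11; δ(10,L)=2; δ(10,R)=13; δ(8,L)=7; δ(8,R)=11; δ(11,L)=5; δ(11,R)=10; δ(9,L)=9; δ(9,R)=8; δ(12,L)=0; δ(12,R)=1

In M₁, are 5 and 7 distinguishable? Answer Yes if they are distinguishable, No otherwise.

First remove the unreachable states {4,6,12}; 11 states remain.
P0 = {0,2,5,9,13} | {1,3,7,8,10,11}.
On input L, block {1,3,7,8,10,11} splits into {1,3,10,11} and {7,8}.
On input R, block {0,2,5,9,13} splits into {0,2,5,13} and {9}.
Split {1,3,10,11} by δ(·,L) → {3,10,11} and {1}.
Split {0,2,5,13} by δ(·,R) → {0,5} and {2,13}.
On input L, block {3,10,11} splits into {3,11} and {10}.
On input R, block {3,11} splits into {3} and {11}.
Stable partition: {0,5} | {3} | {7,8} | {9} | {1} | {2,13} | {10} | {11} — 8 equivalence classes.
5 and 7 end up in different blocks, so they are distinguishable. For instance, the string 'ε' is accepted from only 5.

Yes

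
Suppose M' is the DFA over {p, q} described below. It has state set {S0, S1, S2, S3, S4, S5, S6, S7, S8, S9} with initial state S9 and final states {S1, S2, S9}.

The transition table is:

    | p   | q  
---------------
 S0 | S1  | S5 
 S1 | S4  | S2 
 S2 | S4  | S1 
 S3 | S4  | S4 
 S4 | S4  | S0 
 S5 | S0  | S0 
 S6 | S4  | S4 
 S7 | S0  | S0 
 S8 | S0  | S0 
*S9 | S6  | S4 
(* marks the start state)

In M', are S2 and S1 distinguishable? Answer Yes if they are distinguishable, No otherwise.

No

First remove the unreachable states {S3,S7,S8}; 7 states remain.
Initial partition by acceptance: {S1,S2,S9} | {S0,S4,S5,S6}.
Refine {S1,S2,S9} on symbol q: members go to different blocks, giving {S1,S2} and {S9}.
On input p, block {S0,S4,S5,S6} splits into {S4,S5,S6} and {S0}.
Refine {S4,S5,S6} on symbol p: members go to different blocks, giving {S4,S6} and {S5}.
On input q, block {S4,S6} splits into {S4} and {S6}.
The partition is now stable with 6 blocks: {S1,S2} | {S4} | {S9} | {S0} | {S5} | {S6}.
S2 and S1 lie in the same block of the stable partition, so they are equivalent — no string distinguishes them.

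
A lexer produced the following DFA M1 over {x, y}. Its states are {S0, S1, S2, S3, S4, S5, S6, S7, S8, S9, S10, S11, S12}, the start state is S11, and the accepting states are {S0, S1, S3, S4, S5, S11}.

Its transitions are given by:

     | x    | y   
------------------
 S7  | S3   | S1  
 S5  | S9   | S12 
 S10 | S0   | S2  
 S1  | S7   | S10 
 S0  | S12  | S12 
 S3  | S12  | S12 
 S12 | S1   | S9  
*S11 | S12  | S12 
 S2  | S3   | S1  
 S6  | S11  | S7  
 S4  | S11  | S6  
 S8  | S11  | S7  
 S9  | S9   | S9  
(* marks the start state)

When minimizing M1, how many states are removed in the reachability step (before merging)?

No path from S11 leads to S4, S5, S6, S8; the other 9 states are all reachable.

4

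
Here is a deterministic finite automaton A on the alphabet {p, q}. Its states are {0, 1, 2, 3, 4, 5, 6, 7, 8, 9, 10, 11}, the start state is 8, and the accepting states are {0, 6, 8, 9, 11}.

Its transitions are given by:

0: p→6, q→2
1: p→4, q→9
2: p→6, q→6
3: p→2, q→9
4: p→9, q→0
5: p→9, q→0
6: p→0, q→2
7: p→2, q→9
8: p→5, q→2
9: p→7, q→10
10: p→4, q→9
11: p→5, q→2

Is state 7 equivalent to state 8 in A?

First remove the unreachable states {1,3,11}; 9 states remain.
Start with accepting vs non-accepting: {0,6,8,9} | {2,4,5,7,10}.
On input p, block {0,6,8,9} splits into {0,6} and {8,9}.
Refine {2,4,5,7,10} on symbol p: members go to different blocks, giving {4,5} and {7,10} and {2}.
Refine {8,9} on symbol p: members go to different blocks, giving {8} and {9}.
Refine {7,10} on symbol p: members go to different blocks, giving {7} and {10}.
The partition is now stable with 7 blocks: {0,6} | {4,5} | {8} | {7} | {2} | {9} | {10}.
7 and 8 end up in different blocks, so they are distinguishable. For instance, the string 'ε' is accepted from only 8.

No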